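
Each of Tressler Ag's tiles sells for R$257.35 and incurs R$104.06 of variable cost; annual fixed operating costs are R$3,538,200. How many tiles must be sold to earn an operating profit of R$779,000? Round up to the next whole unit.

Contribution margin per unit = R$257.35 − R$104.06 = R$153.29.
Need Q such that Q × R$153.29 − R$3,538,200 = R$779,000, i.e. Q = R$4,317,200 / R$153.29 = 28,163.61 → 28,164.

28,164 tiles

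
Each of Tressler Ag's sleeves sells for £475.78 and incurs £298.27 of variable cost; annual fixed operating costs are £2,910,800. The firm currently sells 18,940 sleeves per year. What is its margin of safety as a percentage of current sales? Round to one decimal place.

Unit CM = price − variable cost = £475.78 − £298.27 = £177.51. Break-even units = £2,910,800 ÷ £177.51 = 16,397.95; break-even revenue = 16,397.95 × £475.78 = £7,801,816.37.
Current sales = 18,940 × £475.78 = £9,011,273.20.
Margin of safety = (£9,011,273.20 − £7,801,816.37) ÷ £9,011,273.20 = 13.4%.

13.4%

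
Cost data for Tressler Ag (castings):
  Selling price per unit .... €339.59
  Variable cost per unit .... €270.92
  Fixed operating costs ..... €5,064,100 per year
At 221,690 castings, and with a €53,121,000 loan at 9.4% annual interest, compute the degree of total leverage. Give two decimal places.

2.95

Total contribution margin = 221,690 × €68.67 = €15,223,452.30.
EBIT = €15,223,452.30 − €5,064,100 = €10,159,352.30. Interest = €4,993,374.00.
DOL = €15,223,452.30 ÷ €10,159,352.30 = 1.4985; DFL = €10,159,352.30 ÷ €5,165,978.30 = 1.9666.
Combined leverage = 1.4985 × 1.9666 = 2.9470.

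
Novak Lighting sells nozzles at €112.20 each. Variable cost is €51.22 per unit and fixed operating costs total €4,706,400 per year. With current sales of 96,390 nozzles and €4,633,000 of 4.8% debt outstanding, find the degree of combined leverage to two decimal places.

6.19

Contribution at this volume is 96,390 × €60.98 = €5,877,862.20.
EBIT = €5,877,862.20 − €4,706,400 = €1,171,462.20. Interest = €222,384.00.
DOL = €5,877,862.20 ÷ €1,171,462.20 = 5.0175; DFL = €1,171,462.20 ÷ €949,078.20 = 1.2343.
DCL = DOL × DFL = 5.0175 × 1.2343 = 6.1931.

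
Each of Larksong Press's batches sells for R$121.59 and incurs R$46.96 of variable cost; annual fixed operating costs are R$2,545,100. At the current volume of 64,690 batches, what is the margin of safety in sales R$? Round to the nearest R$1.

Contribution margin per unit = R$121.59 − R$46.96 = R$74.63. Break-even units = R$2,545,100 ÷ R$74.63 = 34,102.91; break-even revenue = 34,102.91 × R$121.59 = R$4,146,572.54.
Actual sales revenue = 64,690 × R$121.59 = R$7,865,657.10.
Margin of safety = R$7,865,657.10 − R$4,146,572.54 = R$3,719,085.

R$3,719,085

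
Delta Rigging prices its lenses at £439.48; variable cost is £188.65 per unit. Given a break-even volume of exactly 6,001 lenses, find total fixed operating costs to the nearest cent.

Each unit contributes £439.48 − £188.65 = £250.83.
Since BE = FC / CM, FC = 6,001 × £250.83 = £1,505,230.83.

£1,505,230.83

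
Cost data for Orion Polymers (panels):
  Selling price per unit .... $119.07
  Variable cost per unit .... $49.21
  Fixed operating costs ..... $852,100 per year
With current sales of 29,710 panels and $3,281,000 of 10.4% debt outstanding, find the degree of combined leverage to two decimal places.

2.35

Contribution at this volume is 29,710 × $69.86 = $2,075,540.60.
EBIT = $2,075,540.60 − $852,100 = $1,223,440.60. Interest = $341,224.00, so EBIT − I = $882,216.60.
DCL = contribution ÷ (EBIT − I) = $2,075,540.60 ÷ $882,216.60 = 2.3526.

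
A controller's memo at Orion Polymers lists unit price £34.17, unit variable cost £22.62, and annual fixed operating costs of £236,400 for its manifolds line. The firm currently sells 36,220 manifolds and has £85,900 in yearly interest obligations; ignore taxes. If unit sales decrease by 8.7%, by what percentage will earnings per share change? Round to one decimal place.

Total contribution margin = 36,220 × £11.55 = £418,341.00.
Subtracting fixed costs: EBIT = £418,341.00 − £236,400 = £181,941.00.
After interest of £85,900.00, pre-tax earnings = £96,041.00.
Degree of combined leverage = contribution ÷ (EBIT − I) = £418,341.00 ÷ £96,041.00 = 4.3559.
%ΔEPS = DCL × %ΔSales = 4.3559 × -8.7% = -37.9%.

-37.9%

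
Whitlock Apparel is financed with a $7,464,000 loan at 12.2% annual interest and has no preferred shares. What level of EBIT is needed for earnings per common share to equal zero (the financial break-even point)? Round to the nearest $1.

Annual interest = 12.2% × $7,464,000 = $910,608.00.
With no preferred dividends, EPS = 0 when EBIT exactly covers interest, so the financial break-even EBIT is $910,608.00.

$910,608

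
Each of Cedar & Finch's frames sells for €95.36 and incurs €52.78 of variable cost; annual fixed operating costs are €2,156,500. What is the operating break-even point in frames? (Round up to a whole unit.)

Each unit contributes €95.36 − €52.78 = €42.58.
Break-even volume = fixed costs ÷ CM per unit = €2,156,500 ÷ €42.58 = 50,645.84, so 50,646 frames.

50,646 frames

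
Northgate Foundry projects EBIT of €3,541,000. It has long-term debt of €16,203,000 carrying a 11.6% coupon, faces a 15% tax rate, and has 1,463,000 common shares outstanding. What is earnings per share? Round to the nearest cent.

€0.97

Pre-tax income = €3,541,000 − €1,879,548.00 = €1,661,452.00.
After tax at 15%: net income = €1,661,452.00 × 0.85 = €1,412,234.20.
Per share: €1,412,234.20 / 1,463,000 shares = €0.97.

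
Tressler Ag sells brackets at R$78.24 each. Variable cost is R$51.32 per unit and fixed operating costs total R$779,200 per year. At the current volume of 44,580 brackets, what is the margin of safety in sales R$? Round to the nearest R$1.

R$1,223,281

Contribution margin per unit = R$78.24 − R$51.32 = R$26.92. Break-even units = R$779,200 ÷ R$26.92 = 28,945.02; break-even revenue = 28,945.02 × R$78.24 = R$2,264,658.54.
Actual sales revenue = 44,580 × R$78.24 = R$3,487,939.20.
Margin of safety = R$3,487,939.20 − R$2,264,658.54 = R$1,223,281.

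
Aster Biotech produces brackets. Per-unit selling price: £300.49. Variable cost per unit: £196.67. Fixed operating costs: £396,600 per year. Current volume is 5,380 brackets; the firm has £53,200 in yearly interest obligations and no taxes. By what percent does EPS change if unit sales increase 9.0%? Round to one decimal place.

At 5,380 units, contribution = 5,380 × £103.82 = £558,551.60.
EBIT = £558,551.60 − £396,600 = £161,951.60.
Interest = £53,200.00, so EBIT − I = £108,751.60.
DCL = total CM / (EBIT − I) = £558,551.60 / £108,751.60 = 5.1360.
EPS therefore changes by 5.1360 × (+9.0%) = +46.2%.

+46.2%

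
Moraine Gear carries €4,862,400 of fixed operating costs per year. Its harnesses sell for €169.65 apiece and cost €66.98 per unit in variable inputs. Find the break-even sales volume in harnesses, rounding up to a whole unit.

Contribution margin per unit = €169.65 − €66.98 = €102.67.
Units to break even: €4,862,400 ÷ €102.67 = 47,359.50, rounded up to 47,360.

47,360 harnesses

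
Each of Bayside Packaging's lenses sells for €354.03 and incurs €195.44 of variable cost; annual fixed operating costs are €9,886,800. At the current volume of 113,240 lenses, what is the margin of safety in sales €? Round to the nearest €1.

Each unit contributes €354.03 − €195.44 = €158.59. Break-even units = €9,886,800 ÷ €158.59 = 62,341.89; break-even revenue = 62,341.89 × €354.03 = €22,070,898.57.
Current sales = 113,240 × €354.03 = €40,090,357.20.
Margin of safety = €40,090,357.20 − €22,070,898.57 = €18,019,459.

€18,019,459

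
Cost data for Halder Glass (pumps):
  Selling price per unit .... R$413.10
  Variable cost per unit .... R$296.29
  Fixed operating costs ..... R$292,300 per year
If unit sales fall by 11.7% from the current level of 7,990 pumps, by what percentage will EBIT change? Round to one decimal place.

Total contribution margin = 7,990 × R$116.81 = R$933,311.90.
EBIT = R$933,311.90 − R$292,300 = R$641,011.90.
So DOL = total CM / EBIT = R$933,311.90 / R$641,011.90 = 1.4560.
Operating income changes by 1.4560 × -11.7% = -17.0%.

-17.0%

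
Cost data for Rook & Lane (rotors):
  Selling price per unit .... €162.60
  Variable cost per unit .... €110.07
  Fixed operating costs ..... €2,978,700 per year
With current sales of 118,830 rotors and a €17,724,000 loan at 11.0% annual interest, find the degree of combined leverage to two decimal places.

Contribution at this volume is 118,830 × €52.53 = €6,242,139.90.
EBIT = €6,242,139.90 − €2,978,700 = €3,263,439.90. Interest = €1,949,640.00.
DOL = €6,242,139.90 ÷ €3,263,439.90 = 1.9127; DFL = €3,263,439.90 ÷ €1,313,799.90 = 2.4840.
Combined leverage = 1.9127 × 2.4840 = 4.7511.

4.75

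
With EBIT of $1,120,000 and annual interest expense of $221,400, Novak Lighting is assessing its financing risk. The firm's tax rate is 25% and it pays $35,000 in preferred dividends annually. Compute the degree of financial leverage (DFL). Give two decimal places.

1.31

Annual interest charges come to $221,400.00.
Pre-tax preferred-dividend burden = $35,000 ÷ (1 − 0.25) = $46,666.67.
DFL = EBIT ÷ [EBIT − I − D_p/(1−t)] = $1,120,000 ÷ [$1,120,000 − $221,400.00 − $46,666.67] = $1,120,000 ÷ $851,933.33 = 1.3147.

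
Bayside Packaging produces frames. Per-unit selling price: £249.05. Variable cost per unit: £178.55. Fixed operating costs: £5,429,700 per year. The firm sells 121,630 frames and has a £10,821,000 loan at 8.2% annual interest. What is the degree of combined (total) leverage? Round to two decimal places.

Contribution at this volume is 121,630 × £70.50 = £8,574,915.00.
Operating income = contribution − fixed costs = £8,574,915.00 − £5,429,700 = £3,145,215.00. Interest = £887,322.00, so EBIT − I = £2,257,893.00.
Degree of total leverage = total CM / (EBIT − interest) = £8,574,915.00 / £2,257,893.00 = 3.7978.

3.80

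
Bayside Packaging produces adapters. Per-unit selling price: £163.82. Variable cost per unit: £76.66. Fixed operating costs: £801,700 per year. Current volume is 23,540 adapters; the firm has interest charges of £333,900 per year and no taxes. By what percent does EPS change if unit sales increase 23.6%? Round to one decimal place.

Contribution at this volume is 23,540 × £87.16 = £2,051,746.40.
Subtracting fixed costs: EBIT = £2,051,746.40 − £801,700 = £1,250,046.40.
After interest of £333,900.00, pre-tax earnings = £916,146.40.
DCL = total CM / (EBIT − I) = £2,051,746.40 / £916,146.40 = 2.2395.
%ΔEPS = DCL × %ΔSales = 2.2395 × +23.6% = +52.9%.

+52.9%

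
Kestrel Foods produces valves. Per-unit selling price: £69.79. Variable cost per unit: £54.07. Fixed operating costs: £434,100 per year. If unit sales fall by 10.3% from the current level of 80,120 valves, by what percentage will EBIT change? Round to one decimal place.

-15.7%

Total contribution margin = 80,120 × £15.72 = £1,259,486.40.
EBIT = £1,259,486.40 − £434,100 = £825,386.40.
So DOL = total CM / EBIT = £1,259,486.40 / £825,386.40 = 1.5259.
So EBIT moves 1.5259 × (-10.3%) = -15.7%.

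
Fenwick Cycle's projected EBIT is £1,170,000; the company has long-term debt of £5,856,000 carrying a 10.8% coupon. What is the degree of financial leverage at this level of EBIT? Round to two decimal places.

Interest = £632,448.00.
Degree of financial leverage = EBIT / (EBIT − interest) = £1,170,000 / £537,552.00 = 2.1765.

2.18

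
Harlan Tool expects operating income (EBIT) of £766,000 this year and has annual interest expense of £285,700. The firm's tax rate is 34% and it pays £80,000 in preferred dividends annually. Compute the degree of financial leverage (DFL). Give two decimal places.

2.13

Interest = £285,700.00.
Pre-tax preferred-dividend burden = £80,000 ÷ (1 − 0.34) = £121,212.12.
DFL = EBIT ÷ [EBIT − I − D_p/(1−t)] = £766,000 ÷ [£766,000 − £285,700.00 − £121,212.12] = £766,000 ÷ £359,087.88 = 2.1332.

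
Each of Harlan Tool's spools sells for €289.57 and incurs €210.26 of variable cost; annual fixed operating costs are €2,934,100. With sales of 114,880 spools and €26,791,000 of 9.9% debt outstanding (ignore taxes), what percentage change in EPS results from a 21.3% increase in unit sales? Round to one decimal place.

At 114,880 units, contribution = 114,880 × €79.31 = €9,111,132.80.
EBIT = €9,111,132.80 − €2,934,100 = €6,177,032.80.
After interest of €2,652,309.00, pre-tax earnings = €3,524,723.80.
DCL = total CM / (EBIT − I) = €9,111,132.80 / €3,524,723.80 = 2.5849.
EPS therefore changes by 2.5849 × (+21.3%) = +55.1%.

+55.1%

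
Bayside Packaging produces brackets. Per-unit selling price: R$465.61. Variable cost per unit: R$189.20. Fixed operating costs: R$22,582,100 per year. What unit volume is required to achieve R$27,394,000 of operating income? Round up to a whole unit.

180,805 brackets

Contribution margin per unit = R$465.61 − R$189.20 = R$276.41.
Units = (FC + target) / CM = (R$22,582,100 + R$27,394,000) / R$276.41 = 180,804.24, so 180,805 brackets.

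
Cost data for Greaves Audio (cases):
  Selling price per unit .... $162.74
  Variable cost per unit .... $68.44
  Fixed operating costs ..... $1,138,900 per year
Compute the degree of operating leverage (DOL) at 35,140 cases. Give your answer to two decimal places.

Contribution at this volume is 35,140 × $94.30 = $3,313,702.00.
Subtracting fixed costs: EBIT = $3,313,702.00 − $1,138,900 = $2,174,802.00.
So DOL = total CM / EBIT = $3,313,702.00 / $2,174,802.00 = 1.5237.

1.52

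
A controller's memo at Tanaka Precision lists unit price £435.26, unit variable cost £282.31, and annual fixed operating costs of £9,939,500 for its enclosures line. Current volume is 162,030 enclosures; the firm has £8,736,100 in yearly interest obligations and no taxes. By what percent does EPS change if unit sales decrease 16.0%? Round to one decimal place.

-64.9%

Total contribution margin = 162,030 × £152.95 = £24,782,488.50.
Operating income = contribution − fixed costs = £24,782,488.50 − £9,939,500 = £14,842,988.50.
After interest of £8,736,100.00, pre-tax earnings = £6,106,888.50.
DCL = total CM / (EBIT − I) = £24,782,488.50 / £6,106,888.50 = 4.0581.
EPS therefore changes by 4.0581 × (-16.0%) = -64.9%.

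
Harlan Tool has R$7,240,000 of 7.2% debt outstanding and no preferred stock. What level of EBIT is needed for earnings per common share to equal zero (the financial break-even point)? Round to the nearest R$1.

R$521,280

Annual interest = 7.2% × R$7,240,000 = R$521,280.00.
With no preferred dividends, EPS = 0 when EBIT exactly covers interest, so the financial break-even EBIT is R$521,280.00.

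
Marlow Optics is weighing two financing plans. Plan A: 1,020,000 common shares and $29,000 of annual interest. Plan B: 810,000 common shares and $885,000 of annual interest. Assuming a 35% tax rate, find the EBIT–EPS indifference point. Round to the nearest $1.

$4,186,714

Set EPS_A = EPS_B: (EBIT − $29,000)(1 − 0.35) ÷ 1,020,000 = (EBIT − $885,000)(1 − 0.35) ÷ 810,000.
Cancelling (1 − t) and cross-multiplying: 810,000·(EBIT − 29,000) = 1,020,000·(EBIT − 885,000).
EBIT × (1,020,000 − 810,000) = 885,000 × 1,020,000 − 29,000 × 810,000 = 879,210,000,000, so EBIT = 879,210,000,000 ÷ 210,000 = 4,186,714.29.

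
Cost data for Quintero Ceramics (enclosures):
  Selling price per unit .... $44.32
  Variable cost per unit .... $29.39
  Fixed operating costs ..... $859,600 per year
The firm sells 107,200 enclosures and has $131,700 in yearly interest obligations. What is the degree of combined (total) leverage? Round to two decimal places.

2.63

Total contribution margin = 107,200 × $14.93 = $1,600,496.00.
Operating income = contribution − fixed costs = $1,600,496.00 − $859,600 = $740,896.00. Interest = $131,700.00, so EBIT − I = $609,196.00.
DCL = contribution ÷ (EBIT − I) = $1,600,496.00 ÷ $609,196.00 = 2.6272.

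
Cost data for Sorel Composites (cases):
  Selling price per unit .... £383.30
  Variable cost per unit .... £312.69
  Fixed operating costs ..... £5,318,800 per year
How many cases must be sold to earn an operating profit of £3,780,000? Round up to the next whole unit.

Each unit contributes £383.30 − £312.69 = £70.61.
Required volume = (fixed costs + target profit) ÷ CM = (£5,318,800 + £3,780,000) ÷ £70.61 = 128,859.93, so 128,860 cases.

128,860 cases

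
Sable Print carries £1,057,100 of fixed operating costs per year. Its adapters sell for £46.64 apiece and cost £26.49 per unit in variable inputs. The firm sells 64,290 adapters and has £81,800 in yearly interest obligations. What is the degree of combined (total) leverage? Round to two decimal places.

8.28

At 64,290 units, contribution = 64,290 × £20.15 = £1,295,443.50.
Operating income = contribution − fixed costs = £1,295,443.50 − £1,057,100 = £238,343.50. Interest = £81,800.00, so EBIT − I = £156,543.50.
Degree of total leverage = total CM / (EBIT − interest) = £1,295,443.50 / £156,543.50 = 8.2753.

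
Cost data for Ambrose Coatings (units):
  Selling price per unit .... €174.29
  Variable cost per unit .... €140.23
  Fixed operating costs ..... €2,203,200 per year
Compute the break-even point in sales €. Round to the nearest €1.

€11,274,097

Contribution margin per unit = €174.29 − €140.23 = €34.06, a CM ratio of €34.06 ÷ €174.29 = 0.1954.
Break-even sales = FC ÷ CM ratio = €2,203,200 × €174.29 / €34.06 = €11,274,097.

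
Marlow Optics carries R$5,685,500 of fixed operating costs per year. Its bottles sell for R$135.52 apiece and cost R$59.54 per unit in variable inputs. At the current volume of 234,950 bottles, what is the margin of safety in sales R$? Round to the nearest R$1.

Contribution margin per unit = R$135.52 − R$59.54 = R$75.98. Break-even units = R$5,685,500 ÷ R$75.98 = 74,828.90; break-even revenue = 74,828.90 × R$135.52 = R$10,140,812.85.
Actual sales revenue = 234,950 × R$135.52 = R$31,840,424.00.
Margin of safety = R$31,840,424.00 − R$10,140,812.85 = R$21,699,611.

R$21,699,611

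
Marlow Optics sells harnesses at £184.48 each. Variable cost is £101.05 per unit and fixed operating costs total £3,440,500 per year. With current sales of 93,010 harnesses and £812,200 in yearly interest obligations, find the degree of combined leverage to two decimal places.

2.21

Total contribution margin = 93,010 × £83.43 = £7,759,824.30.
Subtracting fixed costs: EBIT = £7,759,824.30 − £3,440,500 = £4,319,324.30. Interest = £812,200.00.
DOL = £7,759,824.30 ÷ £4,319,324.30 = 1.7965; DFL = £4,319,324.30 ÷ £3,507,124.30 = 1.2316.
Combined leverage = 1.7965 × 1.2316 = 2.2126.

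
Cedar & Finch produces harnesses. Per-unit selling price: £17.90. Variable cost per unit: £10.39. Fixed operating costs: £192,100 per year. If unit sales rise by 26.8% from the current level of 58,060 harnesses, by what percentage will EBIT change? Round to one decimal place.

+47.9%

Total contribution margin = 58,060 × £7.51 = £436,030.60.
EBIT = £436,030.60 − £192,100 = £243,930.60.
DOL = contribution ÷ EBIT = £436,030.60 ÷ £243,930.60 = 1.7875.
%ΔEBIT = DOL × %ΔSales = 1.7875 × +26.8% = +47.9%.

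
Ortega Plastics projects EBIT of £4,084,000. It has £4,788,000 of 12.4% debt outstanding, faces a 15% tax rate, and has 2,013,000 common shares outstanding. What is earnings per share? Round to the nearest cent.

Pre-tax income = £4,084,000 − £593,712.00 = £3,490,288.00.
Net income = £3,490,288.00 × (1 − 0.15) = £2,966,744.80.
Per share: £2,966,744.80 / 2,013,000 shares = £1.47.

£1.47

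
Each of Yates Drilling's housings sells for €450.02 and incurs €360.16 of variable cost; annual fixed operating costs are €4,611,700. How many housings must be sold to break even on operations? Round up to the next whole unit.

Contribution margin per unit = €450.02 − €360.16 = €89.86.
Break-even Q = €4,611,700 / €89.86 = 51,320.94 → 51,321 housings.

51,321 housings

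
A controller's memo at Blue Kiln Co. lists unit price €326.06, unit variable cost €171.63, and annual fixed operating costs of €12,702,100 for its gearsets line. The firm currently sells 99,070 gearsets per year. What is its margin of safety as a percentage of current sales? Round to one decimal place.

Each unit contributes €326.06 − €171.63 = €154.43. Break-even units = €12,702,100 ÷ €154.43 = 82,251.51; break-even revenue = 82,251.51 × €326.06 = €26,818,925.90.
Current sales = 99,070 × €326.06 = €32,302,764.20.
Margin of safety = (€32,302,764.20 − €26,818,925.90) ÷ €32,302,764.20 = 17.0%.

17.0%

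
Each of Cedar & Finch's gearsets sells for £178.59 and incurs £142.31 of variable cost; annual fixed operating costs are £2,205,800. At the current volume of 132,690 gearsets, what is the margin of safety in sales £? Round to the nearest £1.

Unit CM = price − variable cost = £178.59 − £142.31 = £36.28. Break-even units = £2,205,800 ÷ £36.28 = 60,799.34; break-even revenue = 60,799.34 × £178.59 = £10,858,153.86.
Actual sales revenue = 132,690 × £178.59 = £23,697,107.10.
Margin of safety = £23,697,107.10 − £10,858,153.86 = £12,838,953.

£12,838,953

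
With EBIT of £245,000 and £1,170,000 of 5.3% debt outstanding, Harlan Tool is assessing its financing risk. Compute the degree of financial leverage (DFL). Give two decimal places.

1.34

Interest = £62,010.00.
DFL = EBIT ÷ (EBIT − I) = £245,000 ÷ (£245,000 − £62,010.00) = £245,000 ÷ £182,990.00 = 1.3389.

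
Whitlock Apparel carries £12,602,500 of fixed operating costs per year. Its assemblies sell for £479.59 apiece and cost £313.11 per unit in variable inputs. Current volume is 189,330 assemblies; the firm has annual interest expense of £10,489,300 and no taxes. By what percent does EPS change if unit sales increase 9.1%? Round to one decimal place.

At 189,330 units, contribution = 189,330 × £166.48 = £31,519,658.40.
Subtracting fixed costs: EBIT = £31,519,658.40 − £12,602,500 = £18,917,158.40.
After interest of £10,489,300.00, pre-tax earnings = £8,427,858.40.
Degree of combined leverage = contribution ÷ (EBIT − I) = £31,519,658.40 ÷ £8,427,858.40 = 3.7399.
%ΔEPS = DCL × %ΔSales = 3.7399 × +9.1% = +34.0%.

+34.0%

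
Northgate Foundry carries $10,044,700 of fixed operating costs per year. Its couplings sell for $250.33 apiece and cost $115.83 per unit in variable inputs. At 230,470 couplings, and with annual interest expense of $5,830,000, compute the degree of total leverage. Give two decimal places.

Contribution at this volume is 230,470 × $134.50 = $30,998,215.00.
Operating income = contribution − fixed costs = $30,998,215.00 − $10,044,700 = $20,953,515.00. Interest = $5,830,000.00.
DOL = $30,998,215.00 ÷ $20,953,515.00 = 1.4794; DFL = $20,953,515.00 ÷ $15,123,515.00 = 1.3855.
Combined leverage = 1.4794 × 1.3855 = 2.0497.

2.05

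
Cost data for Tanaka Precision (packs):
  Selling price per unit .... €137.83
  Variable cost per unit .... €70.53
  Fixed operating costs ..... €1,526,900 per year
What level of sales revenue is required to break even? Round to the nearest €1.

€3,127,082

CM per unit = €137.83 − €70.53 = €67.30; CM ratio = €67.30 / €137.83 = 0.4883.
Break-even revenue = fixed costs × price ÷ CM = €1,526,900 × €137.83 ÷ €67.30 = €3,127,082.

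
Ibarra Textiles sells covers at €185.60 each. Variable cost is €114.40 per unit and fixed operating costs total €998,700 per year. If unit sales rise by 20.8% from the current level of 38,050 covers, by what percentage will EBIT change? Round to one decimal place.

+32.9%

Contribution at this volume is 38,050 × €71.20 = €2,709,160.00.
Operating income = contribution − fixed costs = €2,709,160.00 − €998,700 = €1,710,460.00.
Degree of operating leverage = €2,709,160.00 / €1,710,460.00 = 1.5839.
So EBIT moves 1.5839 × (+20.8%) = +32.9%.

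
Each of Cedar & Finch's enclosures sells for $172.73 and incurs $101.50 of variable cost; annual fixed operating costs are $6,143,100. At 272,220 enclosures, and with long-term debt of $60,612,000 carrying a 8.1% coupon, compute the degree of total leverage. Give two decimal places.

Total contribution margin = 272,220 × $71.23 = $19,390,230.60.
Subtracting fixed costs: EBIT = $19,390,230.60 − $6,143,100 = $13,247,130.60. Interest = $4,909,572.00.
DOL = $19,390,230.60 ÷ $13,247,130.60 = 1.4637; DFL = $13,247,130.60 ÷ $8,337,558.60 = 1.5889.
DCL = DOL × DFL = 1.4637 × 1.5889 = 2.3257.

2.33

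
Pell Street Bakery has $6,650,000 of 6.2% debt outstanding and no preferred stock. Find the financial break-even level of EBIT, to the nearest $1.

Annual interest = 6.2% × $6,650,000 = $412,300.00.
With no preferred dividends, EPS = 0 when EBIT exactly covers interest, so the financial break-even EBIT is $412,300.00.

$412,300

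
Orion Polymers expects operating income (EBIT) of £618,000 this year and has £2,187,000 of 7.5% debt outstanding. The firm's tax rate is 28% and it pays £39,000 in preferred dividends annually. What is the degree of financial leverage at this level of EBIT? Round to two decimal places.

Annual interest charges come to £164,025.00.
Preferred dividends grossed up pre-tax: £39,000 / (1 − 0.28) = £54,166.67.
DFL = EBIT ÷ [EBIT − I − D_p/(1−t)] = £618,000 ÷ [£618,000 − £164,025.00 − £54,166.67] = £618,000 ÷ £399,808.33 = 1.5457.

1.55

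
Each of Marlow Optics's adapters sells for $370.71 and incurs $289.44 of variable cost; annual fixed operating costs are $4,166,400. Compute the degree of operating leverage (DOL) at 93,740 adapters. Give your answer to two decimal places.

Contribution at this volume is 93,740 × $81.27 = $7,618,249.80.
EBIT = $7,618,249.80 − $4,166,400 = $3,451,849.80.
DOL = contribution ÷ EBIT = $7,618,249.80 ÷ $3,451,849.80 = 2.2070.

2.21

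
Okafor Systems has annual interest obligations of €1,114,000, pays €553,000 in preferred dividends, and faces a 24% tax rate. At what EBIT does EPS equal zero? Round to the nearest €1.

Preferred dividends are paid after tax, so their pre-tax equivalent is €553,000 ÷ (1 − 0.24) = €727,631.58.
Financial break-even EBIT = interest + D_p ÷ (1 − t) = €1,114,000 + €727,631.58 = €1,841,631.58.

€1,841,632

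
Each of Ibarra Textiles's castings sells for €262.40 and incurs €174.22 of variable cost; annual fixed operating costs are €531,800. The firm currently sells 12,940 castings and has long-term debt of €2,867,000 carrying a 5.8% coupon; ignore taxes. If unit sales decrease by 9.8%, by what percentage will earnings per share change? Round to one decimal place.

Total contribution margin = 12,940 × €88.18 = €1,141,049.20.
Operating income = contribution − fixed costs = €1,141,049.20 − €531,800 = €609,249.20.
Interest = €166,286.00, so EBIT − I = €442,963.20.
DCL = total CM / (EBIT − I) = €1,141,049.20 / €442,963.20 = 2.5759.
EPS therefore changes by 2.5759 × (-9.8%) = -25.2%.

-25.2%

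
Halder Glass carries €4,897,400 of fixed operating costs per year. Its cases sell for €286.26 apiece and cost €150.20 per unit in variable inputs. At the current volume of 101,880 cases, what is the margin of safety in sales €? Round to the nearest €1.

Unit CM = price − variable cost = €286.26 − €150.20 = €136.06. Break-even units = €4,897,400 ÷ €136.06 = 35,994.41; break-even revenue = 35,994.41 × €286.26 = €10,303,761.02.
Current sales = 101,880 × €286.26 = €29,164,168.80.
Margin of safety = €29,164,168.80 − €10,303,761.02 = €18,860,408.

€18,860,408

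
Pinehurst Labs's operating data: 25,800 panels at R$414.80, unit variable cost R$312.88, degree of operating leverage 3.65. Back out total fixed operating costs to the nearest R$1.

R$1,909,115

Contribution at this volume is 25,800 × R$101.92 = R$2,629,536.00.
DOL = contribution / EBIT, so EBIT = R$2,629,536.00 / 3.65 = R$720,420.82.
And FC = contribution − EBIT = R$2,629,536.00 − R$720,420.82 = R$1,909,115.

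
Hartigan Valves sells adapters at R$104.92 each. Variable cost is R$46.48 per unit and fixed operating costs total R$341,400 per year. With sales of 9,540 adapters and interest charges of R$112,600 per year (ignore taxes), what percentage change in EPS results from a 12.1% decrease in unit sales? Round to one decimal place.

Total contribution margin = 9,540 × R$58.44 = R$557,517.60.
EBIT = R$557,517.60 − R$341,400 = R$216,117.60.
After interest of R$112,600.00, pre-tax earnings = R$103,517.60.
Degree of combined leverage = contribution ÷ (EBIT − I) = R$557,517.60 ÷ R$103,517.60 = 5.3857.
EPS therefore changes by 5.3857 × (-12.1%) = -65.2%.

-65.2%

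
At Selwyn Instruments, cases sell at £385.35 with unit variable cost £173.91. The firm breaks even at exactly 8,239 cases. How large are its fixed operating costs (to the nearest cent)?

Unit CM = price − variable cost = £385.35 − £173.91 = £211.44.
Fixed costs = break-even units × CM = 8,239 × £211.44 = £1,742,054.16.

£1,742,054.16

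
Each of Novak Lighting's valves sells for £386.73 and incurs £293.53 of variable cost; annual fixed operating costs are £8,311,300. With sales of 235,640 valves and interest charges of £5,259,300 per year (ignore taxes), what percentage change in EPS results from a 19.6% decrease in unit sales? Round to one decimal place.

-51.3%

At 235,640 units, contribution = 235,640 × £93.20 = £21,961,648.00.
EBIT = £21,961,648.00 − £8,311,300 = £13,650,348.00.
Interest = £5,259,300.00, so EBIT − I = £8,391,048.00.
DCL = total CM / (EBIT − I) = £21,961,648.00 / £8,391,048.00 = 2.6173.
EPS therefore changes by 2.6173 × (-19.6%) = -51.3%.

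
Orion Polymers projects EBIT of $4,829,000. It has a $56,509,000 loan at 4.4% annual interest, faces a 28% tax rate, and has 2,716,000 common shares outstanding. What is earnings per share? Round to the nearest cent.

Interest = $2,486,396.00, so EBT = $4,829,000 − $2,486,396.00 = $2,342,604.00.
Net income = $2,342,604.00 × (1 − 0.28) = $1,686,674.88.
Per share: $1,686,674.88 / 2,716,000 shares = $0.62.

$0.62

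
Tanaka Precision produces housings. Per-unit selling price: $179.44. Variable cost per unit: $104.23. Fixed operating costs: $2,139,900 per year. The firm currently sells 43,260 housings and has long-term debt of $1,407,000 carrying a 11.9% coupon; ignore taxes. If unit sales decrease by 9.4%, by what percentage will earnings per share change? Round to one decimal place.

Contribution at this volume is 43,260 × $75.21 = $3,253,584.60.
EBIT = $3,253,584.60 − $2,139,900 = $1,113,684.60.
After interest of $167,433.00, pre-tax earnings = $946,251.60.
DCL = total CM / (EBIT − I) = $3,253,584.60 / $946,251.60 = 3.4384.
%ΔEPS = DCL × %ΔSales = 3.4384 × -9.4% = -32.3%.

-32.3%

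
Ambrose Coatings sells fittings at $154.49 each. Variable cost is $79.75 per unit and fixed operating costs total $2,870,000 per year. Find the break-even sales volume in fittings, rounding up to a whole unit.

38,400 fittings

Unit CM = price − variable cost = $154.49 − $79.75 = $74.74.
Break-even volume = fixed costs ÷ CM per unit = $2,870,000 ÷ $74.74 = 38,399.79, so 38,400 fittings.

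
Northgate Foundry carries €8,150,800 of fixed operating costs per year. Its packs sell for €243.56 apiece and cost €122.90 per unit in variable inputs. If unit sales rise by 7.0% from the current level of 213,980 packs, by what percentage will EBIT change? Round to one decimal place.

Contribution at this volume is 213,980 × €120.66 = €25,818,826.80.
EBIT = €25,818,826.80 − €8,150,800 = €17,668,026.80.
So DOL = total CM / EBIT = €25,818,826.80 / €17,668,026.80 = 1.4613.
So EBIT moves 1.4613 × (+7.0%) = +10.2%.

+10.2%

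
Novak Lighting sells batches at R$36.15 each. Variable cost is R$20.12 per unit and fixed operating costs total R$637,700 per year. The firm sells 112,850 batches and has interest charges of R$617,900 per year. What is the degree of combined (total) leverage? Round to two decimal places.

At 112,850 units, contribution = 112,850 × R$16.03 = R$1,808,985.50.
Subtracting fixed costs: EBIT = R$1,808,985.50 − R$637,700 = R$1,171,285.50. Interest = R$617,900.00.
DOL = R$1,808,985.50 ÷ R$1,171,285.50 = 1.5444; DFL = R$1,171,285.50 ÷ R$553,385.50 = 2.1166.
DCL = DOL × DFL = 1.5444 × 2.1166 = 3.2689.

3.27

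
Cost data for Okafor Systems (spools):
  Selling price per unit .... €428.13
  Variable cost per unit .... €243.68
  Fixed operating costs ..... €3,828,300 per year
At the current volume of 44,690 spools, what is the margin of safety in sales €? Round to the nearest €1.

Each unit contributes €428.13 − €243.68 = €184.45. Break-even units = €3,828,300 ÷ €184.45 = 20,755.22; break-even revenue = 20,755.22 × €428.13 = €8,885,931.57.
Current sales = 44,690 × €428.13 = €19,133,129.70.
Margin of safety = €19,133,129.70 − €8,885,931.57 = €10,247,198.

€10,247,198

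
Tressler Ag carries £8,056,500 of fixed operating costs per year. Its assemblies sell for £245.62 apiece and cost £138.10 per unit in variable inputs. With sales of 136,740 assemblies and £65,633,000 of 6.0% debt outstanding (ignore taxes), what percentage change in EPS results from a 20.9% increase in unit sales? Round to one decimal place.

+113.5%

At 136,740 units, contribution = 136,740 × £107.52 = £14,702,284.80.
Subtracting fixed costs: EBIT = £14,702,284.80 − £8,056,500 = £6,645,784.80.
Interest = £3,937,980.00, so EBIT − I = £2,707,804.80.
DCL = total CM / (EBIT − I) = £14,702,284.80 / £2,707,804.80 = 5.4296.
EPS therefore changes by 5.4296 × (+20.9%) = +113.5%.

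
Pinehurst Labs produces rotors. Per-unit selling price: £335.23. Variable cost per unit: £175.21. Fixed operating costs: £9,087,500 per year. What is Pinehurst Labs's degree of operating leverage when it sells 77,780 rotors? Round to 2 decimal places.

3.71

Contribution at this volume is 77,780 × £160.02 = £12,446,355.60.
EBIT = £12,446,355.60 − £9,087,500 = £3,358,855.60.
Degree of operating leverage = £12,446,355.60 / £3,358,855.60 = 3.7055.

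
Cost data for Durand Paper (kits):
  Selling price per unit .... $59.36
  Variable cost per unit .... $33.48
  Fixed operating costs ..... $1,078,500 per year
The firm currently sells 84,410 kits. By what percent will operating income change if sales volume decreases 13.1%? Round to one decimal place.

Total contribution margin = 84,410 × $25.88 = $2,184,530.80.
Operating income = contribution − fixed costs = $2,184,530.80 − $1,078,500 = $1,106,030.80.
So DOL = total CM / EBIT = $2,184,530.80 / $1,106,030.80 = 1.9751.
Operating income changes by 1.9751 × -13.1% = -25.9%.

-25.9%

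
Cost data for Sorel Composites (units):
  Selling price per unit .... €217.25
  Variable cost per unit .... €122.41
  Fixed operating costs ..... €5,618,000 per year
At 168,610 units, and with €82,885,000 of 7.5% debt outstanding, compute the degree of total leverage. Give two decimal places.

Total contribution margin = 168,610 × €94.84 = €15,990,972.40.
Subtracting fixed costs: EBIT = €15,990,972.40 − €5,618,000 = €10,372,972.40. Interest = €6,216,375.00, so EBIT − I = €4,156,597.40.
Degree of total leverage = total CM / (EBIT − interest) = €15,990,972.40 / €4,156,597.40 = 3.8471.

3.85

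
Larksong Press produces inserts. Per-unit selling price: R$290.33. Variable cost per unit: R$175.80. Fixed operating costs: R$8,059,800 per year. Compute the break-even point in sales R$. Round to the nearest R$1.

CM per unit = R$290.33 − R$175.80 = R$114.53; CM ratio = R$114.53 / R$290.33 = 0.3945.
Break-even revenue = fixed costs × price ÷ CM = R$8,059,800 × R$290.33 ÷ R$114.53 = R$20,431,343.

R$20,431,343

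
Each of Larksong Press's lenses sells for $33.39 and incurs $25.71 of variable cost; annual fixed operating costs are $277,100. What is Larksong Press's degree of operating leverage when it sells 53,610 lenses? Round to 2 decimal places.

At 53,610 units, contribution = 53,610 × $7.68 = $411,724.80.
EBIT = $411,724.80 − $277,100 = $134,624.80.
DOL = contribution ÷ EBIT = $411,724.80 ÷ $134,624.80 = 3.0583.

3.06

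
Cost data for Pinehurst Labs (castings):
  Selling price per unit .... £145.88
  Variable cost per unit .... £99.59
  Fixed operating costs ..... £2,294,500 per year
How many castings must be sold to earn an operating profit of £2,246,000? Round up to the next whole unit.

98,089 castings

Each unit contributes £145.88 − £99.59 = £46.29.
Required volume = (fixed costs + target profit) ÷ CM = (£2,294,500 + £2,246,000) ÷ £46.29 = 98,088.14, so 98,089 castings.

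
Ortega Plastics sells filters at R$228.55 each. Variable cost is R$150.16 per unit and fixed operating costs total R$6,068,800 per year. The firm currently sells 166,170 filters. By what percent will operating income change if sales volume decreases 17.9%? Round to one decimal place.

-33.5%

Total contribution margin = 166,170 × R$78.39 = R$13,026,066.30.
Operating income = contribution − fixed costs = R$13,026,066.30 − R$6,068,800 = R$6,957,266.30.
So DOL = total CM / EBIT = R$13,026,066.30 / R$6,957,266.30 = 1.8723.
Operating income changes by 1.8723 × -17.9% = -33.5%.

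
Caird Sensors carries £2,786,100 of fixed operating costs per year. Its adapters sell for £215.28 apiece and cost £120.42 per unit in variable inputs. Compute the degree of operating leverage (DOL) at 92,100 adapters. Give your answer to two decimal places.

At 92,100 units, contribution = 92,100 × £94.86 = £8,736,606.00.
Operating income = contribution − fixed costs = £8,736,606.00 − £2,786,100 = £5,950,506.00.
So DOL = total CM / EBIT = £8,736,606.00 / £5,950,506.00 = 1.4682.

1.47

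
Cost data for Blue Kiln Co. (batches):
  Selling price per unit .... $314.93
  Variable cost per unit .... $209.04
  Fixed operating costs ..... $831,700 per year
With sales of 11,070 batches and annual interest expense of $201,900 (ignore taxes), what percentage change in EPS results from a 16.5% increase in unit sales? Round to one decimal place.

Contribution at this volume is 11,070 × $105.89 = $1,172,202.30.
Subtracting fixed costs: EBIT = $1,172,202.30 − $831,700 = $340,502.30.
After interest of $201,900.00, pre-tax earnings = $138,602.30.
Degree of combined leverage = contribution ÷ (EBIT − I) = $1,172,202.30 ÷ $138,602.30 = 8.4573.
%ΔEPS = DCL × %ΔSales = 8.4573 × +16.5% = +139.5%.

+139.5%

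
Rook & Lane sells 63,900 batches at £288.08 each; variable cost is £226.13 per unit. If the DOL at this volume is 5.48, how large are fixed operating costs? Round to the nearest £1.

£3,236,232

Total contribution margin = 63,900 × £61.95 = £3,958,605.00.
DOL = contribution / EBIT, so EBIT = £3,958,605.00 / 5.48 = £722,373.18.
And FC = contribution − EBIT = £3,958,605.00 − £722,373.18 = £3,236,232.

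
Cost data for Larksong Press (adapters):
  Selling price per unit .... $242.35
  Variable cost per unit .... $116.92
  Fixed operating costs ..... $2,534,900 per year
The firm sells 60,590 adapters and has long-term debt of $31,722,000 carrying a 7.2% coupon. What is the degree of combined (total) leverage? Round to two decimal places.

2.73

Contribution at this volume is 60,590 × $125.43 = $7,599,803.70.
Subtracting fixed costs: EBIT = $7,599,803.70 − $2,534,900 = $5,064,903.70. Interest = $2,283,984.00.
DOL = $7,599,803.70 ÷ $5,064,903.70 = 1.5005; DFL = $5,064,903.70 ÷ $2,780,919.70 = 1.8213.
Combined leverage = 1.5005 × 1.8213 = 2.7329.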